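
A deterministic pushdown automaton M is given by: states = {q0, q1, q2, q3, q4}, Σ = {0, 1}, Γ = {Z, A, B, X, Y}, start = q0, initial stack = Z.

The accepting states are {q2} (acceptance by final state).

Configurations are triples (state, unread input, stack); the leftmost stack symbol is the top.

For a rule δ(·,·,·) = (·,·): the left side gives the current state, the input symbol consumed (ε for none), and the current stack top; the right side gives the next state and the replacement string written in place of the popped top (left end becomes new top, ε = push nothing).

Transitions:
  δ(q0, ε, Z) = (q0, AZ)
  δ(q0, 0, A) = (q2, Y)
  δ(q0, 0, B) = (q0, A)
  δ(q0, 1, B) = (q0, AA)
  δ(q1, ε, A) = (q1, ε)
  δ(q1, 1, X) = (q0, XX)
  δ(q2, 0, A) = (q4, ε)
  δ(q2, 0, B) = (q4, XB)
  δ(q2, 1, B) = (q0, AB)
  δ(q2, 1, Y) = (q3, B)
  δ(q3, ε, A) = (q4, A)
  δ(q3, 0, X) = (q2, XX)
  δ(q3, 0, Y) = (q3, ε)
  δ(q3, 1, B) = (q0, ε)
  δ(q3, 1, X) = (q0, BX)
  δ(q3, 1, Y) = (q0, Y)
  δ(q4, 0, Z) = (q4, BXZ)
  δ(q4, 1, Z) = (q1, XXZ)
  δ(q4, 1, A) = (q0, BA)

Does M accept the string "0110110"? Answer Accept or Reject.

Accept

(q0, 0110110, Z)
  ε-move, top Z: go to q0, push AZ → (q0, 0110110, AZ)
  read 0, top A: go to q2, push Y → (q2, 110110, YZ)
  read 1, top Y: go to q3, push B → (q3, 10110, BZ)
  read 1, top B: go to q0, push ε → (q0, 0110, Z)
  ε-move, top Z: go to q0, push AZ → (q0, 0110, AZ)
  read 0, top A: go to q2, push Y → (q2, 110, YZ)
  read 1, top Y: go to q3, push B → (q3, 10, BZ)
  read 1, top B: go to q0, push ε → (q0, 0, Z)
  ε-move, top Z: go to q0, push AZ → (q0, 0, AZ)
  read 0, top A: go to q2, push Y → (q2, ε, YZ)
All input consumed; state q2 ∈ F.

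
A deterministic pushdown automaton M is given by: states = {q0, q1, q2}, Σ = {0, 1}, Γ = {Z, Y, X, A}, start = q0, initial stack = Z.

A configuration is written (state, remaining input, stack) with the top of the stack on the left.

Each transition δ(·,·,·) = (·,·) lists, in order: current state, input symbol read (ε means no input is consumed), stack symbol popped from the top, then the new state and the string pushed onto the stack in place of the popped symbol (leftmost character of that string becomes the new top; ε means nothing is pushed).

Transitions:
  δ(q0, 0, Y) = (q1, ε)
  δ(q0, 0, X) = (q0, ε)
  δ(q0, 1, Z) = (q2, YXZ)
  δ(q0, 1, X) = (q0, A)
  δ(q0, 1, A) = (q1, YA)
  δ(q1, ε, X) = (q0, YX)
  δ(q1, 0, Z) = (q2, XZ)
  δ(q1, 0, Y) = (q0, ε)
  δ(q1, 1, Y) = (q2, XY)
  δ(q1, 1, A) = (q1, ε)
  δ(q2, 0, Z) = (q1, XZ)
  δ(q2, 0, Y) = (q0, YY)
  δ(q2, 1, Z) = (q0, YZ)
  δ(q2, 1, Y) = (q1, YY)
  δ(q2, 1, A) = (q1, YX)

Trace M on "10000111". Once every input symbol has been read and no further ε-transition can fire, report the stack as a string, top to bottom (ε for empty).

XYYXZ

(q0, 10000111, Z)
  read 1, top Z: go to q2, push YXZ → (q2, 0000111, YXZ)
  read 0, top Y: go to q0, push YY → (q0, 000111, YYXZ)
  read 0, top Y: go to q1, push ε → (q1, 00111, YXZ)
  read 0, top Y: go to q0, push ε → (q0, 0111, XZ)
  read 0, top X: go to q0, push ε → (q0, 111, Z)
  read 1, top Z: go to q2, push YXZ → (q2, 11, YXZ)
  read 1, top Y: go to q1, push YY → (q1, 1, YYXZ)
  read 1, top Y: go to q2, push XY → (q2, ε, XYYXZ)
All input consumed in state q2 with stack XYYXZ.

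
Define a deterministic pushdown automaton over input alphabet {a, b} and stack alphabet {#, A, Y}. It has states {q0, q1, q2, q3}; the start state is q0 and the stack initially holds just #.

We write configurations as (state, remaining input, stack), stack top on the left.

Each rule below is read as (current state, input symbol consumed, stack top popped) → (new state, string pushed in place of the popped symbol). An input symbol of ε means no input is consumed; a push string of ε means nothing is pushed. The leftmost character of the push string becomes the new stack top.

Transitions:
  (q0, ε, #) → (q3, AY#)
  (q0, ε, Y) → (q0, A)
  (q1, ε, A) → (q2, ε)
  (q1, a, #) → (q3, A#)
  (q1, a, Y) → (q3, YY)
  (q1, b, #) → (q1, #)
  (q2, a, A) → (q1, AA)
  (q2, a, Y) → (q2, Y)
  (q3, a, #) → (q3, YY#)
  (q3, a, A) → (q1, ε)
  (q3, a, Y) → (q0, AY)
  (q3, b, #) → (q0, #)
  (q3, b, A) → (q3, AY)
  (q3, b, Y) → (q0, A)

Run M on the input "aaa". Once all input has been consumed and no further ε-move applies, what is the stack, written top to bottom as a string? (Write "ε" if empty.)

AYY#

(q0, aaa, #)
  ε-move, top #: go to q3, push AY# → (q3, aaa, AY#)
  read a, top A: go to q1, push ε → (q1, aa, Y#)
  read a, top Y: go to q3, push YY → (q3, a, YY#)
  read a, top Y: go to q0, push AY → (q0, ε, AYY#)
All input consumed in state q0 with stack AYY#.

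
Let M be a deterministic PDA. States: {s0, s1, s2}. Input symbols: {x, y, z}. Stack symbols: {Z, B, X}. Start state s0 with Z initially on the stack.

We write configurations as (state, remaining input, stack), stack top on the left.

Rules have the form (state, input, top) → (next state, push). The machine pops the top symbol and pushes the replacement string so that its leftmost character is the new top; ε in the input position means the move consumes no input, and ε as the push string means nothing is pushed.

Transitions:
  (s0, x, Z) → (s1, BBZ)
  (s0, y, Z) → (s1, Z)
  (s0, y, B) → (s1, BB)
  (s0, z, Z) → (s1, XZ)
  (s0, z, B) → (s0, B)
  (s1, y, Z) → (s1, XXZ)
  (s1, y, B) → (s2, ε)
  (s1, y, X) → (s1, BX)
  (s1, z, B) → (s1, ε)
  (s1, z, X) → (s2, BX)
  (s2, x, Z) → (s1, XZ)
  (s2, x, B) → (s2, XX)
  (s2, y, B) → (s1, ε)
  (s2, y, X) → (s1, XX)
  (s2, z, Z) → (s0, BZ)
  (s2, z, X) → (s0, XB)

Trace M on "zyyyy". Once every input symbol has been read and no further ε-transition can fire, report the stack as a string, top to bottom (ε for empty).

(s0, zyyyy, Z)
  read z, top Z: go to s1, push XZ → (s1, yyyy, XZ)
  read y, top X: go to s1, push BX → (s1, yyy, BXZ)
  read y, top B: go to s2, push ε → (s2, yy, XZ)
  read y, top X: go to s1, push XX → (s1, y, XXZ)
  read y, top X: go to s1, push BX → (s1, ε, BXXZ)
All input consumed in state s1 with stack BXXZ.

BXXZ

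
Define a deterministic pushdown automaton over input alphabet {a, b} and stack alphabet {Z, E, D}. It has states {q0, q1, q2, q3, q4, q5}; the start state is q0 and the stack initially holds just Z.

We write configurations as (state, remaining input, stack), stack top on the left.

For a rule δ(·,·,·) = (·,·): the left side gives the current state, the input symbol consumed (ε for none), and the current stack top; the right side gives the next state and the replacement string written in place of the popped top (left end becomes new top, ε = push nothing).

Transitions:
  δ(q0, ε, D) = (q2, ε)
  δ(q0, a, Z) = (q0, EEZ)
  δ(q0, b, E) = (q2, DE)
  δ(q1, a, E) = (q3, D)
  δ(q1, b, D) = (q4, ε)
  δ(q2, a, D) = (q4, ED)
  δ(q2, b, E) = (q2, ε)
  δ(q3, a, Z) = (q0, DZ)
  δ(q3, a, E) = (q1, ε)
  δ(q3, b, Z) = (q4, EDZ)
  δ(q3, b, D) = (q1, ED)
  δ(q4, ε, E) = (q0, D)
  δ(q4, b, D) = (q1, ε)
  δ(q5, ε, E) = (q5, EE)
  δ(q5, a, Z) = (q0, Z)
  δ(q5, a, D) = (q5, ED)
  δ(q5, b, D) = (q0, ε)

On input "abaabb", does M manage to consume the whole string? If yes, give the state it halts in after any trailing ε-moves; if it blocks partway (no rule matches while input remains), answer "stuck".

stuck

(q0, abaabb, Z)
  read a, top Z: go to q0, push EEZ → (q0, baabb, EEZ)
  read b, top E: go to q2, push DE → (q2, aabb, DEEZ)
  read a, top D: go to q4, push ED → (q4, abb, EDEEZ)
  ε-move, top E: go to q0, push D → (q0, abb, DDEEZ)
  ε-move, top D: go to q2, push ε → (q2, abb, DEEZ)
  read a, top D: go to q4, push ED → (q4, bb, EDEEZ)
  ε-move, top E: go to q0, push D → (q0, bb, DDEEZ)
  ε-move, top D: go to q2, push ε → (q2, bb, DEEZ)
No transition for (q2, b, top D); M blocks with input bb remaining.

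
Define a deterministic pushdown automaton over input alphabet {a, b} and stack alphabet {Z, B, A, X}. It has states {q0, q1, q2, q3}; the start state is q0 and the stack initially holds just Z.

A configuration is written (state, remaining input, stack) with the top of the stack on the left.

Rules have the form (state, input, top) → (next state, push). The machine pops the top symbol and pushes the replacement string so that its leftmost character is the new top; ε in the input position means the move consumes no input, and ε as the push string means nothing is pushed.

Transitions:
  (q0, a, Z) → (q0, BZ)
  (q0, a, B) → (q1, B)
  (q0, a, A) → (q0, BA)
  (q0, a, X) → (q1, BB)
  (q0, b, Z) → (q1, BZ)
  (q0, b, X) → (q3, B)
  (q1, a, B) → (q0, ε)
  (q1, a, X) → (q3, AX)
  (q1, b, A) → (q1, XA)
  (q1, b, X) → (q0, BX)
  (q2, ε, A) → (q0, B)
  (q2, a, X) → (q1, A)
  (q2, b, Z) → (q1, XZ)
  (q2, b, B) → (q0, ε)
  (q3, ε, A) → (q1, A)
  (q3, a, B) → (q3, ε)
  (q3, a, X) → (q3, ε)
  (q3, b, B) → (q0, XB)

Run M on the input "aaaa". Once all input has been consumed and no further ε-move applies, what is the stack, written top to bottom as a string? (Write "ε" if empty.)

(q0, aaaa, Z)
  read a, top Z: go to q0, push BZ → (q0, aaa, BZ)
  read a, top B: go to q1, push B → (q1, aa, BZ)
  read a, top B: go to q0, push ε → (q0, a, Z)
  read a, top Z: go to q0, push BZ → (q0, ε, BZ)
All input consumed in state q0 with stack BZ.

BZ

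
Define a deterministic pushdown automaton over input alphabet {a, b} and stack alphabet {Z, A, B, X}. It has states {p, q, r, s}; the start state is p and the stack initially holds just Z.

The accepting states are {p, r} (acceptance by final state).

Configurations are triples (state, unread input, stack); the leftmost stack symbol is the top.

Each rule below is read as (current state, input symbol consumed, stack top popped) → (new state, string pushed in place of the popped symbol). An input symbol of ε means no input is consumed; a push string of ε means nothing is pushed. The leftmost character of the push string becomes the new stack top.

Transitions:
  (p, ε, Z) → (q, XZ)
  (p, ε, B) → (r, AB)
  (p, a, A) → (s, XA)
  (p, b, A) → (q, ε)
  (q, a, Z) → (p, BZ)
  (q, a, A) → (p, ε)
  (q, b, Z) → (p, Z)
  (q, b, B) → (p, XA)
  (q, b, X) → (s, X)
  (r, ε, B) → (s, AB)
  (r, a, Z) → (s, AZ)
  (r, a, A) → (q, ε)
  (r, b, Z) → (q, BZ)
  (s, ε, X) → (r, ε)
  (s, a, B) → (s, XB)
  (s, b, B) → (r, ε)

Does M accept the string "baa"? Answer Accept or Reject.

Reject

(p, baa, Z)
  ε-move, top Z: go to q, push XZ → (q, baa, XZ)
  read b, top X: go to s, push X → (s, aa, XZ)
  ε-move, top X: go to r, push ε → (r, aa, Z)
  read a, top Z: go to s, push AZ → (s, a, AZ)
No transition applies at (s, a, AZ); input not fully consumed.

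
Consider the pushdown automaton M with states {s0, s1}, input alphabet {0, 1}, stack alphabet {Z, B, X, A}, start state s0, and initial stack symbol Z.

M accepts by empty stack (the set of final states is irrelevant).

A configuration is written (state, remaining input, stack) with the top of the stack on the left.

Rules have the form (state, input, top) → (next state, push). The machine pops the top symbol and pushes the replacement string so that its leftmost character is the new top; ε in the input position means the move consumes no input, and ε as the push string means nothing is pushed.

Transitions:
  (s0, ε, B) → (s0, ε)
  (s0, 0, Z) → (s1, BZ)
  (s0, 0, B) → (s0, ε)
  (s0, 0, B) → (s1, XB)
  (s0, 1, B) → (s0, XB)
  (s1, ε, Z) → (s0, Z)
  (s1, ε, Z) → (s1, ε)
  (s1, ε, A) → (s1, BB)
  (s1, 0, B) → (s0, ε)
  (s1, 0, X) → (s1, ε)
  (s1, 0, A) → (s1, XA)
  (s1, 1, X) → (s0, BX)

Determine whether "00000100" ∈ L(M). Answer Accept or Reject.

No computation consumes all input and empties the stack.

Reject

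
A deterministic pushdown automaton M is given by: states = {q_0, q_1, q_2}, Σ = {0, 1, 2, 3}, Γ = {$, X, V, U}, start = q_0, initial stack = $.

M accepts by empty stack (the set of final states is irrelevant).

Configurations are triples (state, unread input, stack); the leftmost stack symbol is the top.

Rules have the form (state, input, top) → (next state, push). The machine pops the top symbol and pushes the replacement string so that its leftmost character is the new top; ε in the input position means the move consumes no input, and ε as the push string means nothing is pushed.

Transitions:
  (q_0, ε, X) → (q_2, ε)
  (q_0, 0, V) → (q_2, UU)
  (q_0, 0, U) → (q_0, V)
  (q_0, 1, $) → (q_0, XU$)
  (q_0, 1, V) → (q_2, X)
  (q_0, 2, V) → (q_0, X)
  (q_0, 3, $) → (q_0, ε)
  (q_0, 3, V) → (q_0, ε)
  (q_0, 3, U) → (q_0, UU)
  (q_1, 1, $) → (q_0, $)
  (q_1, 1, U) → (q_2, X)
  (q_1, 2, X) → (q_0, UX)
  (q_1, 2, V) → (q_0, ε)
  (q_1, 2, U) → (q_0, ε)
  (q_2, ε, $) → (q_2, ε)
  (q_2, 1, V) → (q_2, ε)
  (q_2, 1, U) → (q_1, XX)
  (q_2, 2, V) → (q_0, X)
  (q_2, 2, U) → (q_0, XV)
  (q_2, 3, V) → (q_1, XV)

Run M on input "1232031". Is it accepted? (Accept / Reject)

Accept

(q_0, 1232031, $)
  read 1, top $: go to q_0, push XU$ → (q_0, 232031, XU$)
  ε-move, top X: go to q_2, push ε → (q_2, 232031, U$)
  read 2, top U: go to q_0, push XV → (q_0, 32031, XV$)
  ε-move, top X: go to q_2, push ε → (q_2, 32031, V$)
  read 3, top V: go to q_1, push XV → (q_1, 2031, XV$)
  read 2, top X: go to q_0, push UX → (q_0, 031, UXV$)
  read 0, top U: go to q_0, push V → (q_0, 31, VXV$)
  read 3, top V: go to q_0, push ε → (q_0, 1, XV$)
  ε-move, top X: go to q_2, push ε → (q_2, 1, V$)
  read 1, top V: go to q_2, push ε → (q_2, ε, $)
  ε-move, top $: go to q_2, push ε → (q_2, ε, ε)
All input consumed and the stack is empty.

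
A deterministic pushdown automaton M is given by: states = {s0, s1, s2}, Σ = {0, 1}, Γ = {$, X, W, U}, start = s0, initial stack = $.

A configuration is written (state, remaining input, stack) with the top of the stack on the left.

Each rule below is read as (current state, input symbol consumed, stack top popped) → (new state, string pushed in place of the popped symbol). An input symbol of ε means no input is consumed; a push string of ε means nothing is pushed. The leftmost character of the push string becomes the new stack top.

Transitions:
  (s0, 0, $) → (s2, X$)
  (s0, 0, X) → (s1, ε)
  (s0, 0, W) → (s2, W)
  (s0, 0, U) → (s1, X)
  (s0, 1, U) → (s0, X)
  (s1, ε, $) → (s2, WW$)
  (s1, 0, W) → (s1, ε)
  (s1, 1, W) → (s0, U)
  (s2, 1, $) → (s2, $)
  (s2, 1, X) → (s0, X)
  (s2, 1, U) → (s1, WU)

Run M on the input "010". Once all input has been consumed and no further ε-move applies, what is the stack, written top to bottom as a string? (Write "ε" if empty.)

WW$

(s0, 010, $)
  read 0, top $: go to s2, push X$ → (s2, 10, X$)
  read 1, top X: go to s0, push X → (s0, 0, X$)
  read 0, top X: go to s1, push ε → (s1, ε, $)
  ε-move, top $: go to s2, push WW$ → (s2, ε, WW$)
All input consumed in state s2 with stack WW$.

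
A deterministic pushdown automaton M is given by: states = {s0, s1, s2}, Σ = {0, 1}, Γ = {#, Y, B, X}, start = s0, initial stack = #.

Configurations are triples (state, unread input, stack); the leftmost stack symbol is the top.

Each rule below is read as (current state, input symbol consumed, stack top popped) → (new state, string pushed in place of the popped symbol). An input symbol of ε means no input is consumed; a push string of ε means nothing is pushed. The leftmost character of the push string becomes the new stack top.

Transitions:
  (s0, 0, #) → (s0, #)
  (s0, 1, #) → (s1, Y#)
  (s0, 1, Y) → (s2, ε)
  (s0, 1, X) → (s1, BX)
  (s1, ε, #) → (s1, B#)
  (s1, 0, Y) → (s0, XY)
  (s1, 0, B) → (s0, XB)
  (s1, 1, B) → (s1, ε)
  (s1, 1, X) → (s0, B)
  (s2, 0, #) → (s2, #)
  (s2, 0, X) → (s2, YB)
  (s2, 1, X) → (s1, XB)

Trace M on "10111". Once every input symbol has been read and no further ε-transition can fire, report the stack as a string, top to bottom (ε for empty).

BY#

(s0, 10111, #)
  read 1, top #: go to s1, push Y# → (s1, 0111, Y#)
  read 0, top Y: go to s0, push XY → (s0, 111, XY#)
  read 1, top X: go to s1, push BX → (s1, 11, BXY#)
  read 1, top B: go to s1, push ε → (s1, 1, XY#)
  read 1, top X: go to s0, push B → (s0, ε, BY#)
All input consumed in state s0 with stack BY#.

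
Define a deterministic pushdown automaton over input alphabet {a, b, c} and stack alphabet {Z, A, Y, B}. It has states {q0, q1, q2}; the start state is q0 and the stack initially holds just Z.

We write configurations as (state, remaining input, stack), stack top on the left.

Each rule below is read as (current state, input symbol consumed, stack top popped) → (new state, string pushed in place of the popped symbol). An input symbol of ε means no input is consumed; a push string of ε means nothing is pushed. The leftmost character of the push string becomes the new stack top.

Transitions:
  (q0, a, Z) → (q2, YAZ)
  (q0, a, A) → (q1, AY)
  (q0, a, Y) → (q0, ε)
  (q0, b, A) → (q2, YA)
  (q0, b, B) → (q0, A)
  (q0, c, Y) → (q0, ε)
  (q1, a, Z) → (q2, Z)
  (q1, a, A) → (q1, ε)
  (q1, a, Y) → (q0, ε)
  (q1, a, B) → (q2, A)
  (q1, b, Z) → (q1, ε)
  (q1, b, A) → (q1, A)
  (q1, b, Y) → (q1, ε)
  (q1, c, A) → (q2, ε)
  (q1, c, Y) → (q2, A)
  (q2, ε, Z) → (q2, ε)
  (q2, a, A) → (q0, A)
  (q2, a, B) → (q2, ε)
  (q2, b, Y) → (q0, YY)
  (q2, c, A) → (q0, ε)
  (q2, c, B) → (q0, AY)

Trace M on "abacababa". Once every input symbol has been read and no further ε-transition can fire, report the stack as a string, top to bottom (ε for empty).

(q0, abacababa, Z)
  read a, top Z: go to q2, push YAZ → (q2, bacababa, YAZ)
  read b, top Y: go to q0, push YY → (q0, acababa, YYAZ)
  read a, top Y: go to q0, push ε → (q0, cababa, YAZ)
  read c, top Y: go to q0, push ε → (q0, ababa, AZ)
  read a, top A: go to q1, push AY → (q1, baba, AYZ)
  read b, top A: go to q1, push A → (q1, aba, AYZ)
  read a, top A: go to q1, push ε → (q1, ba, YZ)
  read b, top Y: go to q1, push ε → (q1, a, Z)
  read a, top Z: go to q2, push Z → (q2, ε, Z)
  ε-move, top Z: go to q2, push ε → (q2, ε, ε)
All input consumed in state q2 with stack ε.

ε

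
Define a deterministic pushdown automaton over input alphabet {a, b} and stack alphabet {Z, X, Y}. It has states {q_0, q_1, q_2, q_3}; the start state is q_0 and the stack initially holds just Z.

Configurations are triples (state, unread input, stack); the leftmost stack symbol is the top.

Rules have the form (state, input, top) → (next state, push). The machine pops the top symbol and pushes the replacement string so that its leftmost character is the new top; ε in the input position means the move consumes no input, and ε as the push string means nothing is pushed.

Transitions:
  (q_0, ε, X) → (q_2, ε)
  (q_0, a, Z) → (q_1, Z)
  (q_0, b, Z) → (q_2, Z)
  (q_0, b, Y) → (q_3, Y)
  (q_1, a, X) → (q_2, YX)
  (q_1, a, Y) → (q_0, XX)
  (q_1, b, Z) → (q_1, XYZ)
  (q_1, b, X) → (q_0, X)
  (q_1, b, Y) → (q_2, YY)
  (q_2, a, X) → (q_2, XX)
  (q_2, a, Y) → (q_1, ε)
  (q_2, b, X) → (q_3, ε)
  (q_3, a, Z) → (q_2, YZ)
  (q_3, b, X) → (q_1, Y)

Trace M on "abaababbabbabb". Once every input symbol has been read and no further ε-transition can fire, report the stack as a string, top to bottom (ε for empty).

YZ

(q_0, abaababbabbabb, Z)
  read a, top Z: go to q_1, push Z → (q_1, baababbabbabb, Z)
  read b, top Z: go to q_1, push XYZ → (q_1, aababbabbabb, XYZ)
  read a, top X: go to q_2, push YX → (q_2, ababbabbabb, YXYZ)
  read a, top Y: go to q_1, push ε → (q_1, babbabbabb, XYZ)
  read b, top X: go to q_0, push X → (q_0, abbabbabb, XYZ)
  ε-move, top X: go to q_2, push ε → (q_2, abbabbabb, YZ)
  read a, top Y: go to q_1, push ε → (q_1, bbabbabb, Z)
  read b, top Z: go to q_1, push XYZ → (q_1, babbabb, XYZ)
  read b, top X: go to q_0, push X → (q_0, abbabb, XYZ)
  ε-move, top X: go to q_2, push ε → (q_2, abbabb, YZ)
  read a, top Y: go to q_1, push ε → (q_1, bbabb, Z)
  read b, top Z: go to q_1, push XYZ → (q_1, babb, XYZ)
  read b, top X: go to q_0, push X → (q_0, abb, XYZ)
  ε-move, top X: go to q_2, push ε → (q_2, abb, YZ)
  read a, top Y: go to q_1, push ε → (q_1, bb, Z)
  read b, top Z: go to q_1, push XYZ → (q_1, b, XYZ)
  read b, top X: go to q_0, push X → (q_0, ε, XYZ)
  ε-move, top X: go to q_2, push ε → (q_2, ε, YZ)
All input consumed in state q_2 with stack YZ.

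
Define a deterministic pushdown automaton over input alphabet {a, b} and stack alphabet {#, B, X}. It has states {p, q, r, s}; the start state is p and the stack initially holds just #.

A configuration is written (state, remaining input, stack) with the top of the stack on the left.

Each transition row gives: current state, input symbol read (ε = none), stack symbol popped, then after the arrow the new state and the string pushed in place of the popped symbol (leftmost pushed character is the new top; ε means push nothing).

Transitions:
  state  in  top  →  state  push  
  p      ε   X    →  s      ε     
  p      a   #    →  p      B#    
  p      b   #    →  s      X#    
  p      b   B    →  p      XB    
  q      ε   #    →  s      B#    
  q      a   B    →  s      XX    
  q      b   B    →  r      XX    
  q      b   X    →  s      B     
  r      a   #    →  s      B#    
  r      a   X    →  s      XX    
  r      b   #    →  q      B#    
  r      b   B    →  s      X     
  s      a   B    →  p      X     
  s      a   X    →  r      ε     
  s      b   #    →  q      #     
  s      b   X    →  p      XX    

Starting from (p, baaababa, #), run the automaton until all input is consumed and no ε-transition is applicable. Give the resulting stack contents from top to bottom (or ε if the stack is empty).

#

(p, baaababa, #)
  read b, top #: go to s, push X# → (s, aaababa, X#)
  read a, top X: go to r, push ε → (r, aababa, #)
  read a, top #: go to s, push B# → (s, ababa, B#)
  read a, top B: go to p, push X → (p, baba, X#)
  ε-move, top X: go to s, push ε → (s, baba, #)
  read b, top #: go to q, push # → (q, aba, #)
  ε-move, top #: go to s, push B# → (s, aba, B#)
  read a, top B: go to p, push X → (p, ba, X#)
  ε-move, top X: go to s, push ε → (s, ba, #)
  read b, top #: go to q, push # → (q, a, #)
  ε-move, top #: go to s, push B# → (s, a, B#)
  read a, top B: go to p, push X → (p, ε, X#)
  ε-move, top X: go to s, push ε → (s, ε, #)
All input consumed in state s with stack #.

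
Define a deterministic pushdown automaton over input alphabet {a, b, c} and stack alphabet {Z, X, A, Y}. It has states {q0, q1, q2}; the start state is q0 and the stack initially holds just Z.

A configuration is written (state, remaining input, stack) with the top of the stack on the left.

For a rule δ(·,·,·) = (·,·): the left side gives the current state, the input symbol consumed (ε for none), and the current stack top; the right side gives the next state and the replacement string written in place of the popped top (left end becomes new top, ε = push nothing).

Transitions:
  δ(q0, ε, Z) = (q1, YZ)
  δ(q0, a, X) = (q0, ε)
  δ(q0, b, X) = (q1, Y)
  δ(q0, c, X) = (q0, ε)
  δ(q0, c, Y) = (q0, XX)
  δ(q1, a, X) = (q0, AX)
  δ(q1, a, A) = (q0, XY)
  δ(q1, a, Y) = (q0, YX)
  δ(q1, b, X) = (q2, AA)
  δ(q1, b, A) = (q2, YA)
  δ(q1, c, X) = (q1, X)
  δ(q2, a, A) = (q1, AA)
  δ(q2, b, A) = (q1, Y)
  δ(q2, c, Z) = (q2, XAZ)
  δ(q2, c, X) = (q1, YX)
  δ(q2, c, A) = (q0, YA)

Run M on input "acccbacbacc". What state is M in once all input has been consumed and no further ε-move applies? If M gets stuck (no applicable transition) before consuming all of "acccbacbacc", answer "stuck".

(q0, acccbacbacc, Z)
  ε-move, top Z: go to q1, push YZ → (q1, acccbacbacc, YZ)
  read a, top Y: go to q0, push YX → (q0, cccbacbacc, YXZ)
  read c, top Y: go to q0, push XX → (q0, ccbacbacc, XXXZ)
  read c, top X: go to q0, push ε → (q0, cbacbacc, XXZ)
  read c, top X: go to q0, push ε → (q0, bacbacc, XZ)
  read b, top X: go to q1, push Y → (q1, acbacc, YZ)
  read a, top Y: go to q0, push YX → (q0, cbacc, YXZ)
  read c, top Y: go to q0, push XX → (q0, bacc, XXXZ)
  read b, top X: go to q1, push Y → (q1, acc, YXXZ)
  read a, top Y: go to q0, push YX → (q0, cc, YXXXZ)
  read c, top Y: go to q0, push XX → (q0, c, XXXXXZ)
  read c, top X: go to q0, push ε → (q0, ε, XXXXZ)
All input consumed; M is in state q0.

q0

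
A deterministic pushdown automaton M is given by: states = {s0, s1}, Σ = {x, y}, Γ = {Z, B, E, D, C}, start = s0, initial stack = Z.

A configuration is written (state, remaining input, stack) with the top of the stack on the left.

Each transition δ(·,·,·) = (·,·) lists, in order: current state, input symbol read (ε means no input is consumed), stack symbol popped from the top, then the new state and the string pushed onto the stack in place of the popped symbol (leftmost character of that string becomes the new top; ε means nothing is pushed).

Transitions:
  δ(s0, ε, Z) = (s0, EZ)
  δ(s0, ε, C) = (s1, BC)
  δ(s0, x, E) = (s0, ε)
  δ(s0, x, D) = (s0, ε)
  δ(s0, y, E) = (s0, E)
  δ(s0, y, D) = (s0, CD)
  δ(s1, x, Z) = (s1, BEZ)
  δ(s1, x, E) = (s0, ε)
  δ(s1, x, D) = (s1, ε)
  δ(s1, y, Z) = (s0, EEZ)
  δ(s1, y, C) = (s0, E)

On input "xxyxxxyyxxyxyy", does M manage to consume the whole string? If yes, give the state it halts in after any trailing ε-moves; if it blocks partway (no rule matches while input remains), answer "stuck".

s0

(s0, xxyxxxyyxxyxyy, Z) ⊢ (s0, xxyxxxyyxxyxyy, EZ) ⊢ (s0, xyxxxyyxxyxyy, Z) ⊢ (s0, xyxxxyyxxyxyy, EZ) ⊢ (s0, yxxxyyxxyxyy, Z) ⊢ (s0, yxxxyyxxyxyy, EZ) ⊢ (s0, xxxyyxxyxyy, EZ) ⊢ (s0, xxyyxxyxyy, Z) ⊢ (s0, xxyyxxyxyy, EZ) ⊢ (s0, xyyxxyxyy, Z) ⊢ (s0, xyyxxyxyy, EZ) ⊢ (s0, yyxxyxyy, Z) ⊢ (s0, yyxxyxyy, EZ) ⊢ (s0, yxxyxyy, EZ) ⊢ (s0, xxyxyy, EZ) ⊢ (s0, xyxyy, Z) ⊢ (s0, xyxyy, EZ) ⊢ (s0, yxyy, Z) ⊢ (s0, yxyy, EZ) ⊢ (s0, xyy, EZ) ⊢ (s0, yy, Z) ⊢ (s0, yy, EZ) ⊢ (s0, y, EZ) ⊢ (s0, ε, EZ)
All input consumed; M is in state s0.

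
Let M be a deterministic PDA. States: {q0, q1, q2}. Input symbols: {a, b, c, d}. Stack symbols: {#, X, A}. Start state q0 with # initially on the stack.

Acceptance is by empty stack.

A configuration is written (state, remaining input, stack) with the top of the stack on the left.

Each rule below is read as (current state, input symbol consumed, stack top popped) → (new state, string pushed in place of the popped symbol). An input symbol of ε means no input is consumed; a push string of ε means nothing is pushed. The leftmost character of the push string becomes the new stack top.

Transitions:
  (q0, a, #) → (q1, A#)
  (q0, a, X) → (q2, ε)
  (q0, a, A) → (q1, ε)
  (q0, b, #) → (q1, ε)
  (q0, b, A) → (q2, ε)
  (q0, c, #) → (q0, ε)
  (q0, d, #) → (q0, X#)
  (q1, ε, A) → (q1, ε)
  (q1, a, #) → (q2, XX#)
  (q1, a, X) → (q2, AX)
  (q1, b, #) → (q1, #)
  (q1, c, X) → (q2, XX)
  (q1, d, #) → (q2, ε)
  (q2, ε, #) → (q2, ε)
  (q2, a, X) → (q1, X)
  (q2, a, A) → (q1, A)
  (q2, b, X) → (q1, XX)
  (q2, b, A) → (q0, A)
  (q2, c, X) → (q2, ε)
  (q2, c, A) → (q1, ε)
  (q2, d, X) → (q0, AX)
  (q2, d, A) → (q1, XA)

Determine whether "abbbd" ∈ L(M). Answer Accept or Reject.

Accept

(q0, abbbd, #) ⊢ (q1, bbbd, A#) ⊢ (q1, bbbd, #) ⊢ (q1, bbd, #) ⊢ (q1, bd, #) ⊢ (q1, d, #) ⊢ (q2, ε, ε)
All input consumed and the stack is empty.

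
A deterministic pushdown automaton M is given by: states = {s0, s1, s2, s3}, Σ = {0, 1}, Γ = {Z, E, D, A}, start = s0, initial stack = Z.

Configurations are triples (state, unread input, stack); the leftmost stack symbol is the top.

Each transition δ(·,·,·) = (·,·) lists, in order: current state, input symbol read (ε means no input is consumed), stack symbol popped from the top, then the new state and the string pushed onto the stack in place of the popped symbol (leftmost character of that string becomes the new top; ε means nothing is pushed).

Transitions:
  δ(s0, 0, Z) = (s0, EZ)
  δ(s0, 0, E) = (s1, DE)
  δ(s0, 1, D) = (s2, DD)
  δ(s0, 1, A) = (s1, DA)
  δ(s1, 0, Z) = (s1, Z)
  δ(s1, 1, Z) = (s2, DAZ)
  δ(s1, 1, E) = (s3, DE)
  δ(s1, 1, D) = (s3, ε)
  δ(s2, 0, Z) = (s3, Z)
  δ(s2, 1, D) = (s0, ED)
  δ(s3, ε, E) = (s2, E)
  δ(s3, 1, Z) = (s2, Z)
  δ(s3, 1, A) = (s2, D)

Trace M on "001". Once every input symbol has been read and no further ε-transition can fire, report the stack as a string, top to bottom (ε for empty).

EZ

(s0, 001, Z)
  read 0, top Z: go to s0, push EZ → (s0, 01, EZ)
  read 0, top E: go to s1, push DE → (s1, 1, DEZ)
  read 1, top D: go to s3, push ε → (s3, ε, EZ)
  ε-move, top E: go to s2, push E → (s2, ε, EZ)
All input consumed in state s2 with stack EZ.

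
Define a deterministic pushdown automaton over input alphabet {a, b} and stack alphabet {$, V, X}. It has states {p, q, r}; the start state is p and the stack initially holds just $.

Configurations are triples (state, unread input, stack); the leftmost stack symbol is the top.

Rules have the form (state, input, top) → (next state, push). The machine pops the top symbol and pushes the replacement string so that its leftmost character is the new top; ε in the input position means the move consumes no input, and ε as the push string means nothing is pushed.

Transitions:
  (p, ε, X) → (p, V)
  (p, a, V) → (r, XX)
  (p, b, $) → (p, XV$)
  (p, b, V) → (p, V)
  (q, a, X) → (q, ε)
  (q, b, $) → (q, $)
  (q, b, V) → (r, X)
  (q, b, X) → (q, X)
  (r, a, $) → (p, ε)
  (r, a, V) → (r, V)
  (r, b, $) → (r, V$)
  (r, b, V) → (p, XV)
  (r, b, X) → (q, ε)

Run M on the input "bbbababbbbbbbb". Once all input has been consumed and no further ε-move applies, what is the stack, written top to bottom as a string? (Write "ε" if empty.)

$

(p, bbbababbbbbbbb, $)
  read b, top $: go to p, push XV$ → (p, bbababbbbbbbb, XV$)
  ε-move, top X: go to p, push V → (p, bbababbbbbbbb, VV$)
  read b, top V: go to p, push V → (p, bababbbbbbbb, VV$)
  read b, top V: go to p, push V → (p, ababbbbbbbb, VV$)
  read a, top V: go to r, push XX → (r, babbbbbbbb, XXV$)
  read b, top X: go to q, push ε → (q, abbbbbbbb, XV$)
  read a, top X: go to q, push ε → (q, bbbbbbbb, V$)
  read b, top V: go to r, push X → (r, bbbbbbb, X$)
  read b, top X: go to q, push ε → (q, bbbbbb, $)
  read b, top $: go to q, push $ → (q, bbbbb, $)
  read b, top $: go to q, push $ → (q, bbbb, $)
  read b, top $: go to q, push $ → (q, bbb, $)
  read b, top $: go to q, push $ → (q, bb, $)
  read b, top $: go to q, push $ → (q, b, $)
  read b, top $: go to q, push $ → (q, ε, $)
All input consumed in state q with stack $.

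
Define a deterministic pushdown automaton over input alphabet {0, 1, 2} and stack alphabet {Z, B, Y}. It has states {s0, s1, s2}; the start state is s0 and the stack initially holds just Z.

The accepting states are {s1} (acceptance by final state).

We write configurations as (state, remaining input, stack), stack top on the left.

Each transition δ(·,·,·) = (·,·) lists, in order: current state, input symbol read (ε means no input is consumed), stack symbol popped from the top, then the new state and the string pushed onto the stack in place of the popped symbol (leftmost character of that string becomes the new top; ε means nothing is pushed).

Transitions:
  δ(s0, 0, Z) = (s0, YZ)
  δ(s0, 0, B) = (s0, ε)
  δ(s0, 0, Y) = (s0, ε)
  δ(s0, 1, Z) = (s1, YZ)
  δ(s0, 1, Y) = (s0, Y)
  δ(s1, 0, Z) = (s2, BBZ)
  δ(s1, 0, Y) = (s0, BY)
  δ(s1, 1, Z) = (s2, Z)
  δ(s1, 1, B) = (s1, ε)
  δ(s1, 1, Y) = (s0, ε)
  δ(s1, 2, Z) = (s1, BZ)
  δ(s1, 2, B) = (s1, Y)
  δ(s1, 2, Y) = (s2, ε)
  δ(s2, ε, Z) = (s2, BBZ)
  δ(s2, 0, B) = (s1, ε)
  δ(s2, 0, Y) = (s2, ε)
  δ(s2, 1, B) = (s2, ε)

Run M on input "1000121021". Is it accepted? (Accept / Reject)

Accept

(s0, 1000121021, Z)
  read 1, top Z: go to s1, push YZ → (s1, 000121021, YZ)
  read 0, top Y: go to s0, push BY → (s0, 00121021, BYZ)
  read 0, top B: go to s0, push ε → (s0, 0121021, YZ)
  read 0, top Y: go to s0, push ε → (s0, 121021, Z)
  read 1, top Z: go to s1, push YZ → (s1, 21021, YZ)
  read 2, top Y: go to s2, push ε → (s2, 1021, Z)
  ε-move, top Z: go to s2, push BBZ → (s2, 1021, BBZ)
  read 1, top B: go to s2, push ε → (s2, 021, BZ)
  read 0, top B: go to s1, push ε → (s1, 21, Z)
  read 2, top Z: go to s1, push BZ → (s1, 1, BZ)
  read 1, top B: go to s1, push ε → (s1, ε, Z)
All input consumed; state s1 ∈ F.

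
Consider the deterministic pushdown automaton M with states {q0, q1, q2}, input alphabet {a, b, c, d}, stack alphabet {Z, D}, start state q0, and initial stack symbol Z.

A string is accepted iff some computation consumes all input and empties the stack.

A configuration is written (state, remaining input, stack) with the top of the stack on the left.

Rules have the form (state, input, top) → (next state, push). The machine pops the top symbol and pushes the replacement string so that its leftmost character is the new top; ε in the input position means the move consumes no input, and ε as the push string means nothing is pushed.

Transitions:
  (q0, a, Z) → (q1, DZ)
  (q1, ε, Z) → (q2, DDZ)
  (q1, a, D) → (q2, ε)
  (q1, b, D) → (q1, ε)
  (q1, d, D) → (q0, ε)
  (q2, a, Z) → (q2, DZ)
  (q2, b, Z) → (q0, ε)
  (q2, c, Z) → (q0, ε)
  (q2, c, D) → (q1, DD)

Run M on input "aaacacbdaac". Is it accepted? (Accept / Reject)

(q0, aaacacbdaac, Z) ⊢ (q1, aacacbdaac, DZ) ⊢ (q2, acacbdaac, Z) ⊢ (q2, cacbdaac, DZ) ⊢ (q1, acbdaac, DDZ) ⊢ (q2, cbdaac, DZ) ⊢ (q1, bdaac, DDZ) ⊢ (q1, daac, DZ) ⊢ (q0, aac, Z) ⊢ (q1, ac, DZ) ⊢ (q2, c, Z) ⊢ (q0, ε, ε)
All input consumed and the stack is empty.

Accept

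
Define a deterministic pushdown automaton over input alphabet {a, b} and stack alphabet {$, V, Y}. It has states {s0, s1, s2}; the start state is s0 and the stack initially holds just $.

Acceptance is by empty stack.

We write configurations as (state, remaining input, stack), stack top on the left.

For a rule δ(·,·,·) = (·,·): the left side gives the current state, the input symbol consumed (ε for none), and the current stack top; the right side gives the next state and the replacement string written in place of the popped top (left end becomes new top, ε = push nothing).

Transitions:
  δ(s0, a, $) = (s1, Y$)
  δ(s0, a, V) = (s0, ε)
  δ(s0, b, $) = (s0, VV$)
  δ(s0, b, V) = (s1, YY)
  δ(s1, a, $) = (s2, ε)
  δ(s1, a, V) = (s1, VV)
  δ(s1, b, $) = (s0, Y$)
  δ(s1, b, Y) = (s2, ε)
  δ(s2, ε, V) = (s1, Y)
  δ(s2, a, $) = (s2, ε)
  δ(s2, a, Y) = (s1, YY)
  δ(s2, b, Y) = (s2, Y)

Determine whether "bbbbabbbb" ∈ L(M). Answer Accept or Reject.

(s0, bbbbabbbb, $)
  read b, top $: go to s0, push VV$ → (s0, bbbabbbb, VV$)
  read b, top V: go to s1, push YY → (s1, bbabbbb, YYV$)
  read b, top Y: go to s2, push ε → (s2, babbbb, YV$)
  read b, top Y: go to s2, push Y → (s2, abbbb, YV$)
  read a, top Y: go to s1, push YY → (s1, bbbb, YYV$)
  read b, top Y: go to s2, push ε → (s2, bbb, YV$)
  read b, top Y: go to s2, push Y → (s2, bb, YV$)
  read b, top Y: go to s2, push Y → (s2, b, YV$)
  read b, top Y: go to s2, push Y → (s2, ε, YV$)
All input consumed; stack is YV$, not empty, and no further ε-move applies.

Reject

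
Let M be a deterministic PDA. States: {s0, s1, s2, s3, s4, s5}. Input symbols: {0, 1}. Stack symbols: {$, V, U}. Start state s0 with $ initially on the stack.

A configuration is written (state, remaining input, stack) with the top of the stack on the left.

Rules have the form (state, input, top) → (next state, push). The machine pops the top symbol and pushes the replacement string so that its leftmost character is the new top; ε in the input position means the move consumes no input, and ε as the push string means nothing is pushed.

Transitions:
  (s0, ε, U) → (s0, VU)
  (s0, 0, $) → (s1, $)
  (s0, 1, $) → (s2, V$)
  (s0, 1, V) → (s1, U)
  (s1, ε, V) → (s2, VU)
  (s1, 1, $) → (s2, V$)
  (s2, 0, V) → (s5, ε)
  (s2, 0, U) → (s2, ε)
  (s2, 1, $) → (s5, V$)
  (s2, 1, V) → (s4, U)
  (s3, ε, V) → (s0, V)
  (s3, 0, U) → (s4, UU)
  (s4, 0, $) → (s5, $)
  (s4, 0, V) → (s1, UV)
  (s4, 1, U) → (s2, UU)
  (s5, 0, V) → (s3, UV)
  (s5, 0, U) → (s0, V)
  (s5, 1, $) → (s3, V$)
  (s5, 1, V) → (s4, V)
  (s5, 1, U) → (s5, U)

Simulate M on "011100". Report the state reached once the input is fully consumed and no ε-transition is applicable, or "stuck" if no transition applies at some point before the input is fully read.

(s0, 011100, $)
  read 0, top $: go to s1, push $ → (s1, 11100, $)
  read 1, top $: go to s2, push V$ → (s2, 1100, V$)
  read 1, top V: go to s4, push U → (s4, 100, U$)
  read 1, top U: go to s2, push UU → (s2, 00, UU$)
  read 0, top U: go to s2, push ε → (s2, 0, U$)
  read 0, top U: go to s2, push ε → (s2, ε, $)
All input consumed; M is in state s2.

s2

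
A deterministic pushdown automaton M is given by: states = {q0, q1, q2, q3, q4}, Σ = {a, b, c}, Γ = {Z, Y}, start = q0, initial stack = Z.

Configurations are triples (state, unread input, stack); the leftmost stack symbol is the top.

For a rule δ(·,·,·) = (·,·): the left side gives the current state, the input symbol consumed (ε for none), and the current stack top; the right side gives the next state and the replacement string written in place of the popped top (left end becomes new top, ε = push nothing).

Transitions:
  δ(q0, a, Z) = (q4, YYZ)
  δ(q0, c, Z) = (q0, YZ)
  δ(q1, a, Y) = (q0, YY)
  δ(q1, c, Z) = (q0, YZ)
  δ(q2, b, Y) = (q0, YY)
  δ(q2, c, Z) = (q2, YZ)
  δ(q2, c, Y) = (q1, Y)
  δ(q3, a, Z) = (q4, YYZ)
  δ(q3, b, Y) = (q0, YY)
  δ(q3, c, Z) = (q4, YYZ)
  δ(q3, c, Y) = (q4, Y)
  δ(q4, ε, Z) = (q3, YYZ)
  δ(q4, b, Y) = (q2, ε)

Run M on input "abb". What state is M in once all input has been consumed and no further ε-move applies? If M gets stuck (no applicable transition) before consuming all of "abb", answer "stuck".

(q0, abb, Z) ⊢ (q4, bb, YYZ) ⊢ (q2, b, YZ) ⊢ (q0, ε, YYZ)
All input consumed; M is in state q0.

q0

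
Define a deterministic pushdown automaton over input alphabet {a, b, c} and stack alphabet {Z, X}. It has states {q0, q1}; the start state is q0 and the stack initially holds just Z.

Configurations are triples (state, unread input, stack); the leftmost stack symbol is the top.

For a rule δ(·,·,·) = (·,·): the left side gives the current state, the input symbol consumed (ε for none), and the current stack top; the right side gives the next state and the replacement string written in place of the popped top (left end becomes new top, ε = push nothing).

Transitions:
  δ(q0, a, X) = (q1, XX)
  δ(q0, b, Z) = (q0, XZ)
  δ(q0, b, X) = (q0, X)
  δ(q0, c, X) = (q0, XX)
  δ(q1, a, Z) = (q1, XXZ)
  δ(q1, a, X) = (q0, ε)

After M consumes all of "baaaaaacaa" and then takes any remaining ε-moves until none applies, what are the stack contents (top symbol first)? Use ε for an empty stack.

(q0, baaaaaacaa, Z)
  read b, top Z: go to q0, push XZ → (q0, aaaaaacaa, XZ)
  read a, top X: go to q1, push XX → (q1, aaaaacaa, XXZ)
  read a, top X: go to q0, push ε → (q0, aaaacaa, XZ)
  read a, top X: go to q1, push XX → (q1, aaacaa, XXZ)
  read a, top X: go to q0, push ε → (q0, aacaa, XZ)
  read a, top X: go to q1, push XX → (q1, acaa, XXZ)
  read a, top X: go to q0, push ε → (q0, caa, XZ)
  read c, top X: go to q0, push XX → (q0, aa, XXZ)
  read a, top X: go to q1, push XX → (q1, a, XXXZ)
  read a, top X: go to q0, push ε → (q0, ε, XXZ)
All input consumed in state q0 with stack XXZ.

XXZ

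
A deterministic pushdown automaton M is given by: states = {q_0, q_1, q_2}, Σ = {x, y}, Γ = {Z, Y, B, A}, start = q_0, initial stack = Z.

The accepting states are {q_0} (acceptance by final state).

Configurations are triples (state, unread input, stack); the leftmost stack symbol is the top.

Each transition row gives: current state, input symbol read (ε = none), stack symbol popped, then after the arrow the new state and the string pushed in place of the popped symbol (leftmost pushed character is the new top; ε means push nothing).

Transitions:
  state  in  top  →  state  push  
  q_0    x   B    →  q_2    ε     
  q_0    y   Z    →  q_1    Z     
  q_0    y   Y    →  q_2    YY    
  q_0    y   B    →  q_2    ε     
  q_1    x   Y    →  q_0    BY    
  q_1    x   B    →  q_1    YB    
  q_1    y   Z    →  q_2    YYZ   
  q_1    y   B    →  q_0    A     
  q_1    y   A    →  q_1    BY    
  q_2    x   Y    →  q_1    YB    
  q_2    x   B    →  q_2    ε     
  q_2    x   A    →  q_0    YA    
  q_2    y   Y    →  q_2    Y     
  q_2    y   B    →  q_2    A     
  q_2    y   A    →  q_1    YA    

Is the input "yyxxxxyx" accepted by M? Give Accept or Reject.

(q_0, yyxxxxyx, Z)
  read y, top Z: go to q_1, push Z → (q_1, yxxxxyx, Z)
  read y, top Z: go to q_2, push YYZ → (q_2, xxxxyx, YYZ)
  read x, top Y: go to q_1, push YB → (q_1, xxxyx, YBYZ)
  read x, top Y: go to q_0, push BY → (q_0, xxyx, BYBYZ)
  read x, top B: go to q_2, push ε → (q_2, xyx, YBYZ)
  read x, top Y: go to q_1, push YB → (q_1, yx, YBBYZ)
No transition applies at (q_1, yx, YBBYZ); input not fully consumed.

Reject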